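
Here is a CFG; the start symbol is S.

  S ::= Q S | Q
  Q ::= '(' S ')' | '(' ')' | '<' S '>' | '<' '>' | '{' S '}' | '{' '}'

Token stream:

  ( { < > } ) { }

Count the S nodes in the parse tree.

4

[S [Q ( [S [Q { [S [Q < >]] }]] )] [S [Q { }]]]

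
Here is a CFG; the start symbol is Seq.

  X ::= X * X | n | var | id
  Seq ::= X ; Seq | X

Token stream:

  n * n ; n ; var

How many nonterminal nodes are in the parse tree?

[Seq [X [X n] * [X n]] ; [Seq [X n] ; [Seq [X var]]]]

8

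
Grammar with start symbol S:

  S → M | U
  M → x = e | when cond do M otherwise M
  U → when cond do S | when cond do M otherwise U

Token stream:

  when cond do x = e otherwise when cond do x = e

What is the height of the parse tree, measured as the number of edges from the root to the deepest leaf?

[S [U when cond do [M x = e] otherwise [U when cond do [S [M x = e]]]]]

5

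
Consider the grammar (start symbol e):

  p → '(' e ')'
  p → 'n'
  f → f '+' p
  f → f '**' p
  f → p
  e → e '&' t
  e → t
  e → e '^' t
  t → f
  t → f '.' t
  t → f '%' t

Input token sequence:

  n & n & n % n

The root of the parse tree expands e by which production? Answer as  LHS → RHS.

e → e '&' t

[e [e [e [t [f [p n]]]] & [t [f [p n]]]] & [t [f [p n]] % [t [f [p n]]]]]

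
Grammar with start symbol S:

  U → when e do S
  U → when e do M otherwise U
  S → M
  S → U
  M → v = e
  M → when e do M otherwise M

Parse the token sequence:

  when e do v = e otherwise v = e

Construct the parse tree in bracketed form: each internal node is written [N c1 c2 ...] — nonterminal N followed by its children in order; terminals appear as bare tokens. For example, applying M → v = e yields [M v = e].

S
M
when e do M otherwise M
when e do v = e otherwise M
when e do v = e otherwise v = e

[S [M when e do [M v = e] otherwise [M v = e]]]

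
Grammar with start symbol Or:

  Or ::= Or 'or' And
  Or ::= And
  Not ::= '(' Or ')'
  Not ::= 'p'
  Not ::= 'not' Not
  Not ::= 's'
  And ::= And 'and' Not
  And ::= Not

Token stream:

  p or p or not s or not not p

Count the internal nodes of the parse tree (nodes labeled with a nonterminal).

15

[Or [Or [Or [Or [And [Not p]]] or [And [Not p]]] or [And [Not not [Not s]]]] or [And [Not not [Not not [Not p]]]]]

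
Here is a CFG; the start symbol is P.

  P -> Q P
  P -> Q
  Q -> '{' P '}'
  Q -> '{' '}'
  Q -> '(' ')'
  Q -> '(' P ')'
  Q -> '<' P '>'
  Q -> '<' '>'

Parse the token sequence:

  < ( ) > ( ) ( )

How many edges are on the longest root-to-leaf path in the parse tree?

[P [Q < [P [Q ( )]] >] [P [Q ( )] [P [Q ( )]]]]

4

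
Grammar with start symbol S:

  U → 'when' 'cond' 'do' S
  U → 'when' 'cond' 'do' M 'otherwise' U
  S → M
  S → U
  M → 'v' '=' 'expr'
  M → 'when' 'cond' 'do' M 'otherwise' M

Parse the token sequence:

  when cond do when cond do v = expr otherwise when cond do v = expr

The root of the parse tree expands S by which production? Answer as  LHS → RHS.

S → U

[S [U when cond do [S [U when cond do [M v = expr] otherwise [U when cond do [S [M v = expr]]]]]]]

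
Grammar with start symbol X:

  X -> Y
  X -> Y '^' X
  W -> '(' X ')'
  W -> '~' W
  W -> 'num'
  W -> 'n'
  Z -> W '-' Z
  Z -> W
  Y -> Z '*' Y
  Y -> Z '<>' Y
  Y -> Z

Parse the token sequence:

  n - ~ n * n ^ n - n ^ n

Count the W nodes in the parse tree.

7

[X [Y [Z [W n] - [Z [W ~ [W n]]]] * [Y [Z [W n]]]] ^ [X [Y [Z [W n] - [Z [W n]]]] ^ [X [Y [Z [W n]]]]]]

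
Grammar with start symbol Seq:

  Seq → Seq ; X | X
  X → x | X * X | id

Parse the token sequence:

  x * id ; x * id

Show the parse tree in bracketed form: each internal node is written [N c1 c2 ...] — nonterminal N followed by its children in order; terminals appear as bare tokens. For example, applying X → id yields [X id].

[Seq [Seq [X [X x] * [X id]]] ; [X [X x] * [X id]]]

Seq
Seq ; X
X ; X
X * X ; X
x * X ; X
x * id ; X
x * id ; X * X
x * id ; x * X
x * id ; x * id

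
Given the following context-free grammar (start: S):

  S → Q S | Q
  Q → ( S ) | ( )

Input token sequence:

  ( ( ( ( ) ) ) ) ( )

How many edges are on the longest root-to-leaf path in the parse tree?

8

[S [Q ( [S [Q ( [S [Q ( [S [Q ( )]] )]] )]] )] [S [Q ( )]]]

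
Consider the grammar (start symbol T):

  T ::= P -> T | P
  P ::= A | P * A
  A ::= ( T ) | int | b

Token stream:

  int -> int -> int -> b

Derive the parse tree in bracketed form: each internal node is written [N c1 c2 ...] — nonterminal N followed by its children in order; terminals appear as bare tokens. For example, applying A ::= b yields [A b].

[T [P [A int]] -> [T [P [A int]] -> [T [P [A int]] -> [T [P [A b]]]]]]

T
P -> T
A -> T
int -> T
int -> P -> T
int -> A -> T
int -> int -> T
int -> int -> P -> T
int -> int -> A -> T
int -> int -> int -> T
int -> int -> int -> P
int -> int -> int -> A
int -> int -> int -> b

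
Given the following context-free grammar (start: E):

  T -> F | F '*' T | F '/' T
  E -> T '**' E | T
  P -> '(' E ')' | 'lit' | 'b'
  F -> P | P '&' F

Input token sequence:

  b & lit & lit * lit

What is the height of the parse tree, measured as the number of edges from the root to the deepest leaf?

6

[E [T [F [P b] & [F [P lit] & [F [P lit]]]] * [T [F [P lit]]]]]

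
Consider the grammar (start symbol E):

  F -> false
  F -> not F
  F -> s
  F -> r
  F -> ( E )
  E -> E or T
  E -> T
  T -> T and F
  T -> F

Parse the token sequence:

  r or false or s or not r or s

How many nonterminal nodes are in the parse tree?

16

[E [E [E [E [E [T [F r]]] or [T [F false]]] or [T [F s]]] or [T [F not [F r]]]] or [T [F s]]]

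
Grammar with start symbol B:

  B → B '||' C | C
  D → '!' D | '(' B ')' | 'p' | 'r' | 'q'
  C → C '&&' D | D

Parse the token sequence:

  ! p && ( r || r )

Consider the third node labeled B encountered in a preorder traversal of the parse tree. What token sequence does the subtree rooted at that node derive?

[B [C [C [D ! [D p]]] && [D ( [B [B [C [D r]]] || [C [D r]]] )]]]

r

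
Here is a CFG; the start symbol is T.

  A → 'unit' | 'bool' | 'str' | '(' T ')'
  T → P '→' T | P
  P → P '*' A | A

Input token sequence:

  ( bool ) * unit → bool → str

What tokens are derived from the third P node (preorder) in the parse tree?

bool

[T [P [P [A ( [T [P [A bool]]] )]] * [A unit]] → [T [P [A bool]] → [T [P [A str]]]]]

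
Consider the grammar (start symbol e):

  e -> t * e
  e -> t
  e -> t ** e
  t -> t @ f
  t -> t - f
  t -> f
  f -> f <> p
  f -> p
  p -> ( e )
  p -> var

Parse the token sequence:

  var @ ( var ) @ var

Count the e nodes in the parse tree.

[e [t [t [t [f [p var]]] @ [f [p ( [e [t [f [p var]]]] )]]] @ [f [p var]]]]

2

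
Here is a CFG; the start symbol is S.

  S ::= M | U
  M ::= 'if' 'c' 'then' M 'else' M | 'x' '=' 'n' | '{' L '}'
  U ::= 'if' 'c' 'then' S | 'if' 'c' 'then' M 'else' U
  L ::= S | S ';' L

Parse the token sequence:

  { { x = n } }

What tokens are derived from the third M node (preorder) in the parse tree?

[S [M { [L [S [M { [L [S [M x = n]]] }]]] }]]

x = n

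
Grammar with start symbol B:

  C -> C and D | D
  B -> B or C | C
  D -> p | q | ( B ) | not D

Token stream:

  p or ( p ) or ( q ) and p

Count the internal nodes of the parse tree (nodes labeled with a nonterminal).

17

[B [B [B [C [D p]]] or [C [D ( [B [C [D p]]] )]]] or [C [C [D ( [B [C [D q]]] )]] and [D p]]]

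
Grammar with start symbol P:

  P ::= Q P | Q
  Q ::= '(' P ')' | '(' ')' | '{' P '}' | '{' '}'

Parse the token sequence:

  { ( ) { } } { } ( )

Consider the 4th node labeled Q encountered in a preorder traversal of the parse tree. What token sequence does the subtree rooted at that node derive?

[P [Q { [P [Q ( )] [P [Q { }]]] }] [P [Q { }] [P [Q ( )]]]]

{ }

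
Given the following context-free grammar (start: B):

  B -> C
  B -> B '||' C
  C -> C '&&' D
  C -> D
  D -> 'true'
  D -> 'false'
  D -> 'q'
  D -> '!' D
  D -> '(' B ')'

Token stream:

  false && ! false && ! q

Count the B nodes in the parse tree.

[B [C [C [C [D false]] && [D ! [D false]]] && [D ! [D q]]]]

1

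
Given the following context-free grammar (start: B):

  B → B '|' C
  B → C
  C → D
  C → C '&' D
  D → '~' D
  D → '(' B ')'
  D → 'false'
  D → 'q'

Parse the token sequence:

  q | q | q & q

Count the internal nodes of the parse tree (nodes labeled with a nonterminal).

[B [B [B [C [D q]]] | [C [D q]]] | [C [C [D q]] & [D q]]]

11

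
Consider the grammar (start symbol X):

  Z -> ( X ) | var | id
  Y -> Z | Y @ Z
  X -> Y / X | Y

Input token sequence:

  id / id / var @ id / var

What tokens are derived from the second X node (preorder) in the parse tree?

[X [Y [Z id]] / [X [Y [Z id]] / [X [Y [Y [Z var]] @ [Z id]] / [X [Y [Z var]]]]]]

id / var @ id / var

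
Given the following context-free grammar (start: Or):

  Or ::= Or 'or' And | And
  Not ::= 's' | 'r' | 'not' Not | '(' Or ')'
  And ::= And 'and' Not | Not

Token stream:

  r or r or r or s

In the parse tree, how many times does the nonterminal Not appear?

4

[Or [Or [Or [Or [And [Not r]]] or [And [Not r]]] or [And [Not r]]] or [And [Not s]]]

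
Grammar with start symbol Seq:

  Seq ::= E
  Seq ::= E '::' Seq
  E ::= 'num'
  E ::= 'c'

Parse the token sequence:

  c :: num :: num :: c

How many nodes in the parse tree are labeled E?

[Seq [E c] :: [Seq [E num] :: [Seq [E num] :: [Seq [E c]]]]]

4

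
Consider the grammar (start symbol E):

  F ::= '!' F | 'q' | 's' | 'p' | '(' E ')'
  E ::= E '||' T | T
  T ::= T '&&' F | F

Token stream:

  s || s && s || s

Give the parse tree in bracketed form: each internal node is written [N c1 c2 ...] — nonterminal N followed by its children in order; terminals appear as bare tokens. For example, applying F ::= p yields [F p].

E
E || T
E || T || T
T || T || T
F || T || T
s || T || T
s || T && F || T
s || F && F || T
s || s && F || T
s || s && s || T
s || s && s || F
s || s && s || s

[E [E [E [T [F s]]] || [T [T [F s]] && [F s]]] || [T [F s]]]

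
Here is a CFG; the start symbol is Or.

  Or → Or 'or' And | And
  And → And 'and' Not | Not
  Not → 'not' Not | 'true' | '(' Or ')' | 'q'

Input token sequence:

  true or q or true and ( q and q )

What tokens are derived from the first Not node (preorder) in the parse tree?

true

[Or [Or [Or [And [Not true]]] or [And [Not q]]] or [And [And [Not true]] and [Not ( [Or [And [And [Not q]] and [Not q]]] )]]]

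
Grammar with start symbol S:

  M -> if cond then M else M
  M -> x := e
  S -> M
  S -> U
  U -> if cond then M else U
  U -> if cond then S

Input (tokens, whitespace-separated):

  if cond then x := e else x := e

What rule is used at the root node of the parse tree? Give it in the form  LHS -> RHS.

S -> M

[S [M if cond then [M x := e] else [M x := e]]]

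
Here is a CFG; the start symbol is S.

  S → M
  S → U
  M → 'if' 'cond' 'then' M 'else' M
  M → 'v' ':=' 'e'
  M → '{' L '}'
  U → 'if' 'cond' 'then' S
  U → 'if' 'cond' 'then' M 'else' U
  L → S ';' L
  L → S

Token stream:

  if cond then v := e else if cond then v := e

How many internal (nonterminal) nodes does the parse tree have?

6

[S [U if cond then [M v := e] else [U if cond then [S [M v := e]]]]]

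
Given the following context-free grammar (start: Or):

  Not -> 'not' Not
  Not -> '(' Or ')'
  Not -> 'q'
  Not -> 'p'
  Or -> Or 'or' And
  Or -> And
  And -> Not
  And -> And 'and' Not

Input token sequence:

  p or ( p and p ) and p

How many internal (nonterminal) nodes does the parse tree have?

[Or [Or [And [Not p]]] or [And [And [Not ( [Or [And [And [Not p]] and [Not p]]] )]] and [Not p]]]

13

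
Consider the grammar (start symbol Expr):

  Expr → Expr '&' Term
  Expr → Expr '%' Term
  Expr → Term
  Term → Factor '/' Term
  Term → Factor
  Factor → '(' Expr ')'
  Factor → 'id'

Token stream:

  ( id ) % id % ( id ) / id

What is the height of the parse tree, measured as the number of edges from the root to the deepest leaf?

[Expr [Expr [Expr [Term [Factor ( [Expr [Term [Factor id]]] )]]] % [Term [Factor id]]] % [Term [Factor ( [Expr [Term [Factor id]]] )] / [Term [Factor id]]]]

8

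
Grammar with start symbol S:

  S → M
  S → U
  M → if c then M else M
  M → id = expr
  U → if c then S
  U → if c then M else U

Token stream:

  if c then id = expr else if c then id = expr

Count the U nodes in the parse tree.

2

[S [U if c then [M id = expr] else [U if c then [S [M id = expr]]]]]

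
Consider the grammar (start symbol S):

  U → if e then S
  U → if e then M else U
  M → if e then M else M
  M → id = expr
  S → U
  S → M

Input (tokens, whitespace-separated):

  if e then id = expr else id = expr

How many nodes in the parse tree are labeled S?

1

[S [M if e then [M id = expr] else [M id = expr]]]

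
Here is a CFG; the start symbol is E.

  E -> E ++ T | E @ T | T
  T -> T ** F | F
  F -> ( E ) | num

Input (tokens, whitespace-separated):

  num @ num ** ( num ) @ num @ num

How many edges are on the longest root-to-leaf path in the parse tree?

[E [E [E [E [T [F num]]] @ [T [T [F num]] ** [F ( [E [T [F num]]] )]]] @ [T [F num]]] @ [T [F num]]]

8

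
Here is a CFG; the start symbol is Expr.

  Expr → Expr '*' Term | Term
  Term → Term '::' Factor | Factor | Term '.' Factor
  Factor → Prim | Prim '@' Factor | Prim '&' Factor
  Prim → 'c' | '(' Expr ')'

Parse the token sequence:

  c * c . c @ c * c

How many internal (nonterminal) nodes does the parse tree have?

[Expr [Expr [Expr [Term [Factor [Prim c]]]] * [Term [Term [Factor [Prim c]]] . [Factor [Prim c] @ [Factor [Prim c]]]]] * [Term [Factor [Prim c]]]]

17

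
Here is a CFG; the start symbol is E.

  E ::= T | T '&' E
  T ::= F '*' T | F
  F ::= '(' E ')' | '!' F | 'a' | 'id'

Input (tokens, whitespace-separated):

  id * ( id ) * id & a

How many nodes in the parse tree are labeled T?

[E [T [F id] * [T [F ( [E [T [F id]]] )] * [T [F id]]]] & [E [T [F a]]]]

5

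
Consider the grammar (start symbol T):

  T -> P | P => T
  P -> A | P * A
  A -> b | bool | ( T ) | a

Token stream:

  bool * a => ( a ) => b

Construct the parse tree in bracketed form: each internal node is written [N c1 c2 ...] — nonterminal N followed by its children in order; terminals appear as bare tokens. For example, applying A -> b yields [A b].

[T [P [P [A bool]] * [A a]] => [T [P [A ( [T [P [A a]]] )]] => [T [P [A b]]]]]

T
P => T
P * A => T
A * A => T
bool * A => T
bool * a => T
bool * a => P => T
bool * a => A => T
bool * a => ( T ) => T
bool * a => ( P ) => T
bool * a => ( A ) => T
bool * a => ( a ) => T
bool * a => ( a ) => P
bool * a => ( a ) => A
bool * a => ( a ) => b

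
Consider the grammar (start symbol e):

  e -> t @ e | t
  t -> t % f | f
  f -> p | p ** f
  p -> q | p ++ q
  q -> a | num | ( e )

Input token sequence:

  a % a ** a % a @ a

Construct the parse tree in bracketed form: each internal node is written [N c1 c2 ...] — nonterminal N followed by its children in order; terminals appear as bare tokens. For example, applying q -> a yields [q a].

[e [t [t [t [f [p [q a]]]] % [f [p [q a]] ** [f [p [q a]]]]] % [f [p [q a]]]] @ [e [t [f [p [q a]]]]]]

e
t @ e
t % f @ e
t % f % f @ e
f % f % f @ e
p % f % f @ e
q % f % f @ e
a % f % f @ e
a % p ** f % f @ e
a % q ** f % f @ e
a % a ** f % f @ e
a % a ** p % f @ e
a % a ** q % f @ e
a % a ** a % f @ e
a % a ** a % p @ e
a % a ** a % q @ e
a % a ** a % a @ e
a % a ** a % a @ t
a % a ** a % a @ f
a % a ** a % a @ p
a % a ** a % a @ q
a % a ** a % a @ a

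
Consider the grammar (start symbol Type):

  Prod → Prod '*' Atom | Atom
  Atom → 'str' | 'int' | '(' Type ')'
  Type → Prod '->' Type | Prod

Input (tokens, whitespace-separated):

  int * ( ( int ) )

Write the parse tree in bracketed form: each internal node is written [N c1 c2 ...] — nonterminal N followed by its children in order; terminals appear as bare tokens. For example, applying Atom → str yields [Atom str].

[Type [Prod [Prod [Atom int]] * [Atom ( [Type [Prod [Atom ( [Type [Prod [Atom int]]] )]]] )]]]

Type
Prod
Prod * Atom
Atom * Atom
int * Atom
int * ( Type )
int * ( Prod )
int * ( Atom )
int * ( ( Type ) )
int * ( ( Prod ) )
int * ( ( Atom ) )
int * ( ( int ) )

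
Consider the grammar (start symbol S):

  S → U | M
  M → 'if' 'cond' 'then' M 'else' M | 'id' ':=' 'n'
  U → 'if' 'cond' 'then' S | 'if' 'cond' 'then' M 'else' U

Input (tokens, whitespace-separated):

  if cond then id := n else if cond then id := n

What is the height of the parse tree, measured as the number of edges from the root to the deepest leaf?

5

[S [U if cond then [M id := n] else [U if cond then [S [M id := n]]]]]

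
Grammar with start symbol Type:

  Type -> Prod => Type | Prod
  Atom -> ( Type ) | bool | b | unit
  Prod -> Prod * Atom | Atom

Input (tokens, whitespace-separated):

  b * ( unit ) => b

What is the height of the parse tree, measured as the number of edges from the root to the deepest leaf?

[Type [Prod [Prod [Atom b]] * [Atom ( [Type [Prod [Atom unit]]] )]] => [Type [Prod [Atom b]]]]

6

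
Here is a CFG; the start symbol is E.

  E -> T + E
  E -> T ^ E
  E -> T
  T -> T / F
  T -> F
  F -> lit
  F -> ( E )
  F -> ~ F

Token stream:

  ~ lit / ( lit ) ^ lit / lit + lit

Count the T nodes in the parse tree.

6

[E [T [T [F ~ [F lit]]] / [F ( [E [T [F lit]]] )]] ^ [E [T [T [F lit]] / [F lit]] + [E [T [F lit]]]]]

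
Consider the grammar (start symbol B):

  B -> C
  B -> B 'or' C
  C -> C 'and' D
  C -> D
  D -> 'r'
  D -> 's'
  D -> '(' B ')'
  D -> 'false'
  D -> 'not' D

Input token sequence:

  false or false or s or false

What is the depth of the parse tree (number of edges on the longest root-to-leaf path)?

6

[B [B [B [B [C [D false]]] or [C [D false]]] or [C [D s]]] or [C [D false]]]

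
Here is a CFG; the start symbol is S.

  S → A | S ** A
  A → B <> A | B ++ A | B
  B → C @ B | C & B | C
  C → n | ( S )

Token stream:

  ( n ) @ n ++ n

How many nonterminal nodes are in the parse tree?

13

[S [A [B [C ( [S [A [B [C n]]]] )] @ [B [C n]]] ++ [A [B [C n]]]]]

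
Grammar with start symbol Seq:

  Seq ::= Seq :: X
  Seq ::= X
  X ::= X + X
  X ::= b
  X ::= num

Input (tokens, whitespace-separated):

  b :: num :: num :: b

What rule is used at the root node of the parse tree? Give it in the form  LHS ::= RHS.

[Seq [Seq [Seq [Seq [X b]] :: [X num]] :: [X num]] :: [X b]]

Seq ::= Seq :: X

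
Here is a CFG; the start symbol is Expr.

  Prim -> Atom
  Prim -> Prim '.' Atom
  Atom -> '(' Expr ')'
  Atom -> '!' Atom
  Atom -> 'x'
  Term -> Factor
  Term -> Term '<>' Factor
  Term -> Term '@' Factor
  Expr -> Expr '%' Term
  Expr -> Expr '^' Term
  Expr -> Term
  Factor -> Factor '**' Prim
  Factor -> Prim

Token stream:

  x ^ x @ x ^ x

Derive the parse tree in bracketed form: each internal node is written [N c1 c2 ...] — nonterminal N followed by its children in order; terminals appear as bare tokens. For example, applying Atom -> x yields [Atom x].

Expr
Expr ^ Term
Expr ^ Term ^ Term
Term ^ Term ^ Term
Factor ^ Term ^ Term
Prim ^ Term ^ Term
Atom ^ Term ^ Term
x ^ Term ^ Term
x ^ Term @ Factor ^ Term
x ^ Factor @ Factor ^ Term
x ^ Prim @ Factor ^ Term
x ^ Atom @ Factor ^ Term
x ^ x @ Factor ^ Term
x ^ x @ Prim ^ Term
x ^ x @ Atom ^ Term
x ^ x @ x ^ Term
x ^ x @ x ^ Factor
x ^ x @ x ^ Prim
x ^ x @ x ^ Atom
x ^ x @ x ^ x

[Expr [Expr [Expr [Term [Factor [Prim [Atom x]]]]] ^ [Term [Term [Factor [Prim [Atom x]]]] @ [Factor [Prim [Atom x]]]]] ^ [Term [Factor [Prim [Atom x]]]]]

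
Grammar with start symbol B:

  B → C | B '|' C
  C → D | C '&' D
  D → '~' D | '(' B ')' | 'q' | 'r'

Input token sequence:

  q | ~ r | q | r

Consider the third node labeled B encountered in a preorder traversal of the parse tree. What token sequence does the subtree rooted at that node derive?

q | ~ r

[B [B [B [B [C [D q]]] | [C [D ~ [D r]]]] | [C [D q]]] | [C [D r]]]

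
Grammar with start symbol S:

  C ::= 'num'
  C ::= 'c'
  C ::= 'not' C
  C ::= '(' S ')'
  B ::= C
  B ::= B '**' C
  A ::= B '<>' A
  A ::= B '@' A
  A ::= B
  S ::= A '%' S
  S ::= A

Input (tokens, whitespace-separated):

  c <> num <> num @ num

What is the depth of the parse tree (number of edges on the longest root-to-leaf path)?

7

[S [A [B [C c]] <> [A [B [C num]] <> [A [B [C num]] @ [A [B [C num]]]]]]]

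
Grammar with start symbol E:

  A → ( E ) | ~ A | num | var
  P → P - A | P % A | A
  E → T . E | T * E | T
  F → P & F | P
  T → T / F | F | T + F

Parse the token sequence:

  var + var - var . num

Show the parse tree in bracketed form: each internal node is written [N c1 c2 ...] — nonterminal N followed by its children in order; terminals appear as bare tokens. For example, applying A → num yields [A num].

E
T . E
T + F . E
F + F . E
P + F . E
A + F . E
var + F . E
var + P . E
var + P - A . E
var + A - A . E
var + var - A . E
var + var - var . E
var + var - var . T
var + var - var . F
var + var - var . P
var + var - var . A
var + var - var . num

[E [T [T [F [P [A var]]]] + [F [P [P [A var]] - [A var]]]] . [E [T [F [P [A num]]]]]]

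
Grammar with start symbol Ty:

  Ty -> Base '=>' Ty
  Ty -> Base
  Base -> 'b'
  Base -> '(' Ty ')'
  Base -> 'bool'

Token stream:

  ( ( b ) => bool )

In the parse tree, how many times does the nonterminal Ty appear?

4

[Ty [Base ( [Ty [Base ( [Ty [Base b]] )] => [Ty [Base bool]]] )]]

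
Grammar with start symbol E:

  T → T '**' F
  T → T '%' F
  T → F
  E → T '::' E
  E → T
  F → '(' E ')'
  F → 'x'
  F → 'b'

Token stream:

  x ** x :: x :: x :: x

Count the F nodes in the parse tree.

5

[E [T [T [F x]] ** [F x]] :: [E [T [F x]] :: [E [T [F x]] :: [E [T [F x]]]]]]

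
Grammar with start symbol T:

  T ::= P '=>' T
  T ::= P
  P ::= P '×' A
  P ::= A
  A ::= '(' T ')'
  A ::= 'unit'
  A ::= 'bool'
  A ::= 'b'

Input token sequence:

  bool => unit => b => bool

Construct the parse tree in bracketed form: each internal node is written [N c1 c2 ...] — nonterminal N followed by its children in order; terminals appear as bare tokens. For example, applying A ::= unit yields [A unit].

T
P => T
A => T
bool => T
bool => P => T
bool => A => T
bool => unit => T
bool => unit => P => T
bool => unit => A => T
bool => unit => b => T
bool => unit => b => P
bool => unit => b => A
bool => unit => b => bool

[T [P [A bool]] => [T [P [A unit]] => [T [P [A b]] => [T [P [A bool]]]]]]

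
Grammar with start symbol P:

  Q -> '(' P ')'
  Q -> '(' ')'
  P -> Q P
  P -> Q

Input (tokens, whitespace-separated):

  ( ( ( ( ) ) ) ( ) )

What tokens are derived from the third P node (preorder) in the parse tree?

( ( ) )

[P [Q ( [P [Q ( [P [Q ( [P [Q ( )]] )]] )] [P [Q ( )]]] )]]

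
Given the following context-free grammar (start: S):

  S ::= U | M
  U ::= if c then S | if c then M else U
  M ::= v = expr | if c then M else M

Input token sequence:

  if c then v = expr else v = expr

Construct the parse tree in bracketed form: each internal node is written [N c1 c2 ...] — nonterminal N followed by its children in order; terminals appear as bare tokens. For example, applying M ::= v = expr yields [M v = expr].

S
M
if c then M else M
if c then v = expr else M
if c then v = expr else v = expr

[S [M if c then [M v = expr] else [M v = expr]]]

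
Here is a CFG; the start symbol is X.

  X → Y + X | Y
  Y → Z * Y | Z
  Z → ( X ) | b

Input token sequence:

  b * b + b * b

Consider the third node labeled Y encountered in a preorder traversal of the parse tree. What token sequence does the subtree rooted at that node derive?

[X [Y [Z b] * [Y [Z b]]] + [X [Y [Z b] * [Y [Z b]]]]]

b * b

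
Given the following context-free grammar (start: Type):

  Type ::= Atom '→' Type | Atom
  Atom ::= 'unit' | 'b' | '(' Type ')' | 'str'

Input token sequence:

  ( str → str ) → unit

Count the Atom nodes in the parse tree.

4

[Type [Atom ( [Type [Atom str] → [Type [Atom str]]] )] → [Type [Atom unit]]]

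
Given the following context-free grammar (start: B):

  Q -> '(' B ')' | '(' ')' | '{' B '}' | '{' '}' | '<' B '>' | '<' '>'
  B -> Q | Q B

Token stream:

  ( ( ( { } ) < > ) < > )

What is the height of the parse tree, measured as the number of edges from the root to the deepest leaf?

8

[B [Q ( [B [Q ( [B [Q ( [B [Q { }]] )] [B [Q < >]]] )] [B [Q < >]]] )]]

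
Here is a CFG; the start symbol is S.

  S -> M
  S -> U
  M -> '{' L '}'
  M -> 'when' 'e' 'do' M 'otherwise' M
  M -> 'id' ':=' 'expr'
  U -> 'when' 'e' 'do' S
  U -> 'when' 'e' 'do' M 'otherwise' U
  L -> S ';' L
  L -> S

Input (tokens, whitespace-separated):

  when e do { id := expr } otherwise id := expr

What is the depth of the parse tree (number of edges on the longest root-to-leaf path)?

6

[S [M when e do [M { [L [S [M id := expr]]] }] otherwise [M id := expr]]]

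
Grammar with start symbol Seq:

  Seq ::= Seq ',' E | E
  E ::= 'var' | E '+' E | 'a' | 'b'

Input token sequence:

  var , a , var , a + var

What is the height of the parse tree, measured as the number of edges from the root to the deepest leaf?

[Seq [Seq [Seq [Seq [E var]] , [E a]] , [E var]] , [E [E a] + [E var]]]

5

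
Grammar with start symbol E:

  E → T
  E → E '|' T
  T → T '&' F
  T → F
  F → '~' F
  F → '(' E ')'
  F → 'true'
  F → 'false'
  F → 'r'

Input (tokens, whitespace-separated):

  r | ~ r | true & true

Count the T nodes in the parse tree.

[E [E [E [T [F r]]] | [T [F ~ [F r]]]] | [T [T [F true]] & [F true]]]

4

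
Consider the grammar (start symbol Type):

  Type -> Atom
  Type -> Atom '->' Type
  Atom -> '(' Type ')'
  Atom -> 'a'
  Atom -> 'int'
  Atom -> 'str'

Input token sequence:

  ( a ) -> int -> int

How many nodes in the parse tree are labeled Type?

4

[Type [Atom ( [Type [Atom a]] )] -> [Type [Atom int] -> [Type [Atom int]]]]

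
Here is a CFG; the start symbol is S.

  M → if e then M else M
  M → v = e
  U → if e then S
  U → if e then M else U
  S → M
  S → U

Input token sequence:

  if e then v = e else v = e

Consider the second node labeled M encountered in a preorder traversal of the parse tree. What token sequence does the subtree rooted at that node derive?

v = e

[S [M if e then [M v = e] else [M v = e]]]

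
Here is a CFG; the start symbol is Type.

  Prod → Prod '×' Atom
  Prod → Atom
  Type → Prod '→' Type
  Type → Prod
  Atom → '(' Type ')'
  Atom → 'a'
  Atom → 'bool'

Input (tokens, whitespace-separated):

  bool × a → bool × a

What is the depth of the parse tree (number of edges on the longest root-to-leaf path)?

[Type [Prod [Prod [Atom bool]] × [Atom a]] → [Type [Prod [Prod [Atom bool]] × [Atom a]]]]

5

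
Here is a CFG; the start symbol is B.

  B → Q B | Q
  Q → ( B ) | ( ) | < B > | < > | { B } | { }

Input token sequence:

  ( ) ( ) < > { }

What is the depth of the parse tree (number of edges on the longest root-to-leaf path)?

5

[B [Q ( )] [B [Q ( )] [B [Q < >] [B [Q { }]]]]]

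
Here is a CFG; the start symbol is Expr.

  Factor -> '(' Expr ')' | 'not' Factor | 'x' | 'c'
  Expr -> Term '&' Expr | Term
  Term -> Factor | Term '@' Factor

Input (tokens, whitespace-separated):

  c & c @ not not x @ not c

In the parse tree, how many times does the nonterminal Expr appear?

[Expr [Term [Factor c]] & [Expr [Term [Term [Term [Factor c]] @ [Factor not [Factor not [Factor x]]]] @ [Factor not [Factor c]]]]]

2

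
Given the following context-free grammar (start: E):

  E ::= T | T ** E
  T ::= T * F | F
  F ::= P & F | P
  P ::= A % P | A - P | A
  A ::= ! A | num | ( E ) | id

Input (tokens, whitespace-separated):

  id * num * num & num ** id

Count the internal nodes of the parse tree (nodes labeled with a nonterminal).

[E [T [T [T [F [P [A id]]]] * [F [P [A num]]]] * [F [P [A num]] & [F [P [A num]]]]] ** [E [T [F [P [A id]]]]]]

21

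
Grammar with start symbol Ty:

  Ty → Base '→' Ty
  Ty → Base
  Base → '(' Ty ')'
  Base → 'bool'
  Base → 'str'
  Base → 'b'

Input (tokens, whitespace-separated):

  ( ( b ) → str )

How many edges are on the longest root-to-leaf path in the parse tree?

[Ty [Base ( [Ty [Base ( [Ty [Base b]] )] → [Ty [Base str]]] )]]

6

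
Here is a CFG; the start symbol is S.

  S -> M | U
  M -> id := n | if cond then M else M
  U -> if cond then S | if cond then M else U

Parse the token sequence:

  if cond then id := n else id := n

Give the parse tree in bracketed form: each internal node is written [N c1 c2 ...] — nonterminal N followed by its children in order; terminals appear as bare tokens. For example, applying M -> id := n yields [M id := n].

[S [M if cond then [M id := n] else [M id := n]]]

S
M
if cond then M else M
if cond then id := n else M
if cond then id := n else id := n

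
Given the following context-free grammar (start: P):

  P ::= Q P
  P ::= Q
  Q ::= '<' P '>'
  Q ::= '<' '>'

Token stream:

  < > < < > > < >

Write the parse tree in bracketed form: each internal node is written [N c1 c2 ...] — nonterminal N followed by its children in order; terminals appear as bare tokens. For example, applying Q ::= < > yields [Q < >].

[P [Q < >] [P [Q < [P [Q < >]] >] [P [Q < >]]]]

P
Q P
< > P
< > Q P
< > < P > P
< > < Q > P
< > < < > > P
< > < < > > Q
< > < < > > < >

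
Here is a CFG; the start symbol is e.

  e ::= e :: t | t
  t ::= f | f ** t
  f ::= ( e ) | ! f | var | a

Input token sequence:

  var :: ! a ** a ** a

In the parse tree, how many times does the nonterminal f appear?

[e [e [t [f var]]] :: [t [f ! [f a]] ** [t [f a] ** [t [f a]]]]]

5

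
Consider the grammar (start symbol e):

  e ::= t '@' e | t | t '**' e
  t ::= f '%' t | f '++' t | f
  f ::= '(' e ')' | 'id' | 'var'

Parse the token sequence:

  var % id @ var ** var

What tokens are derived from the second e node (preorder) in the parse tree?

[e [t [f var] % [t [f id]]] @ [e [t [f var]] ** [e [t [f var]]]]]

var ** var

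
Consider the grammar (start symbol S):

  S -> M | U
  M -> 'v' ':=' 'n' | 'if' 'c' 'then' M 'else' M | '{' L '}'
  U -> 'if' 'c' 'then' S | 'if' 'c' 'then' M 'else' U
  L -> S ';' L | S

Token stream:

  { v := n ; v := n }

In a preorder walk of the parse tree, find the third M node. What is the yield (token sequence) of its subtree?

[S [M { [L [S [M v := n]] ; [L [S [M v := n]]]] }]]

v := n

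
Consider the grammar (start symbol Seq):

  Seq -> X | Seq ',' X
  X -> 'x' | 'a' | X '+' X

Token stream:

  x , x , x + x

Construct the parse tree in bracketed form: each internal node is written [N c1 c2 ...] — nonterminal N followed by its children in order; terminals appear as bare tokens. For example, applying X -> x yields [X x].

[Seq [Seq [Seq [X x]] , [X x]] , [X [X x] + [X x]]]

Seq
Seq , X
Seq , X , X
X , X , X
x , X , X
x , x , X
x , x , X + X
x , x , x + X
x , x , x + x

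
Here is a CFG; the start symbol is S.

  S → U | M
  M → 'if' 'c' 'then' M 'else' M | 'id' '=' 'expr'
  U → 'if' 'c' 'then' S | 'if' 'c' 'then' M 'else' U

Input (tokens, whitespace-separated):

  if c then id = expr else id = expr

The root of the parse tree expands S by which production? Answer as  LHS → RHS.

[S [M if c then [M id = expr] else [M id = expr]]]

S → M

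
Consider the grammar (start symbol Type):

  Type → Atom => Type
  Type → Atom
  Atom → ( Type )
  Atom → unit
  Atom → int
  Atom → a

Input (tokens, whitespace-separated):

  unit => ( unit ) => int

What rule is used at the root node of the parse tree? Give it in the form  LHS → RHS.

[Type [Atom unit] => [Type [Atom ( [Type [Atom unit]] )] => [Type [Atom int]]]]

Type → Atom => Type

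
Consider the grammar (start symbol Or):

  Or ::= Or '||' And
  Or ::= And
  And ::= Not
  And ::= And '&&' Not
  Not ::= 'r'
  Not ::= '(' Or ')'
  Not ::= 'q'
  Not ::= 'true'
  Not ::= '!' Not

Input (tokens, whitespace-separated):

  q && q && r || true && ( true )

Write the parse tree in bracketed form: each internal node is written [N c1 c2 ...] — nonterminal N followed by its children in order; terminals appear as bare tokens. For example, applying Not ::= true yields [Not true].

Or
Or || And
And || And
And && Not || And
And && Not && Not || And
Not && Not && Not || And
q && Not && Not || And
q && q && Not || And
q && q && r || And
q && q && r || And && Not
q && q && r || Not && Not
q && q && r || true && Not
q && q && r || true && ( Or )
q && q && r || true && ( And )
q && q && r || true && ( Not )
q && q && r || true && ( true )

[Or [Or [And [And [And [Not q]] && [Not q]] && [Not r]]] || [And [And [Not true]] && [Not ( [Or [And [Not true]]] )]]]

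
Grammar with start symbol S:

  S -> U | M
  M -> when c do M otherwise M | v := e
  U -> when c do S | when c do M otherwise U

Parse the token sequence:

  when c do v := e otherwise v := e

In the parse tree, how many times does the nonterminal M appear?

[S [M when c do [M v := e] otherwise [M v := e]]]

3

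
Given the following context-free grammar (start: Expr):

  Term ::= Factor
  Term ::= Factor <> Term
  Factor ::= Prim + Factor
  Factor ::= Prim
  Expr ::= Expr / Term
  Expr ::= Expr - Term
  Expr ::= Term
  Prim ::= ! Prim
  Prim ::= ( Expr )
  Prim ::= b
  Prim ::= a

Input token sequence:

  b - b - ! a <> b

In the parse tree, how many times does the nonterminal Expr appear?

[Expr [Expr [Expr [Term [Factor [Prim b]]]] - [Term [Factor [Prim b]]]] - [Term [Factor [Prim ! [Prim a]]] <> [Term [Factor [Prim b]]]]]

3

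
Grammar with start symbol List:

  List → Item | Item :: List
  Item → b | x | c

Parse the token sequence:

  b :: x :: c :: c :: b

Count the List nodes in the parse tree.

5

[List [Item b] :: [List [Item x] :: [List [Item c] :: [List [Item c] :: [List [Item b]]]]]]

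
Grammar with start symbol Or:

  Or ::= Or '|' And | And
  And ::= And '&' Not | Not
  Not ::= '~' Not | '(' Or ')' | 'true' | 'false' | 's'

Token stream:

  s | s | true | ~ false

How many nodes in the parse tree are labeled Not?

[Or [Or [Or [Or [And [Not s]]] | [And [Not s]]] | [And [Not true]]] | [And [Not ~ [Not false]]]]

5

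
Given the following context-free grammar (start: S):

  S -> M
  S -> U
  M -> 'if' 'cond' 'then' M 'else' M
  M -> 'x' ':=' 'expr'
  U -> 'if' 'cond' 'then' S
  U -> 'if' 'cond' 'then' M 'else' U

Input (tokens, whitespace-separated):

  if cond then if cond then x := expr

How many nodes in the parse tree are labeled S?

[S [U if cond then [S [U if cond then [S [M x := expr]]]]]]

3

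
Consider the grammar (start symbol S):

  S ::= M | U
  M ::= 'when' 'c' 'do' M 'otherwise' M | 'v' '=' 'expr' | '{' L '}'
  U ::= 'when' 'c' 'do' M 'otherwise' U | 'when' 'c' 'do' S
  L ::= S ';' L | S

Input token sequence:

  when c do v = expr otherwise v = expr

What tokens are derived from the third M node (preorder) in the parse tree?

[S [M when c do [M v = expr] otherwise [M v = expr]]]

v = expr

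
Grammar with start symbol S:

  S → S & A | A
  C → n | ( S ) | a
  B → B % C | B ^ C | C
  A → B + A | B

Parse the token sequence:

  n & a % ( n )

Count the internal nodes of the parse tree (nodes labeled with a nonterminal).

14

[S [S [A [B [C n]]]] & [A [B [B [C a]] % [C ( [S [A [B [C n]]]] )]]]]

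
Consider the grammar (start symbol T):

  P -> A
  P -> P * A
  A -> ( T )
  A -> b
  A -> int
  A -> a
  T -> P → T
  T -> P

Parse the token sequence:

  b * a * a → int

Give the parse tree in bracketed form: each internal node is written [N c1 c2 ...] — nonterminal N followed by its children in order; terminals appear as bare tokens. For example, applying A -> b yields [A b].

T
P → T
P * A → T
P * A * A → T
A * A * A → T
b * A * A → T
b * a * A → T
b * a * a → T
b * a * a → P
b * a * a → A
b * a * a → int

[T [P [P [P [A b]] * [A a]] * [A a]] → [T [P [A int]]]]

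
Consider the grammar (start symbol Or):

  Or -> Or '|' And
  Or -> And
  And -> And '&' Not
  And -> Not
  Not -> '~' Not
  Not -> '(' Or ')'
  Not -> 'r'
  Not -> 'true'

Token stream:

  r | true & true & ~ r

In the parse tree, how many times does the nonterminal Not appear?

[Or [Or [And [Not r]]] | [And [And [And [Not true]] & [Not true]] & [Not ~ [Not r]]]]

5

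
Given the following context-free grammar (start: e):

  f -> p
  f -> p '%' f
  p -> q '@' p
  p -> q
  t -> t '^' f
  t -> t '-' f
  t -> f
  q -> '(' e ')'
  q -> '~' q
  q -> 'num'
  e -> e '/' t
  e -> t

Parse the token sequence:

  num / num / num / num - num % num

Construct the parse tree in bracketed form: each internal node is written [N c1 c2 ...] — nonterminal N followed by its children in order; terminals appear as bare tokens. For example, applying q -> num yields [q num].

[e [e [e [e [t [f [p [q num]]]]] / [t [f [p [q num]]]]] / [t [f [p [q num]]]]] / [t [t [f [p [q num]]]] - [f [p [q num]] % [f [p [q num]]]]]]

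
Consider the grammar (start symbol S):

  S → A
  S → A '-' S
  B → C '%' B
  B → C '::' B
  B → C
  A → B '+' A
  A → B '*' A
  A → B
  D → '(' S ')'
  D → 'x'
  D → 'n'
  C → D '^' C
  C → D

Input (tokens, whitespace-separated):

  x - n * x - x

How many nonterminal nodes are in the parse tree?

19

[S [A [B [C [D x]]]] - [S [A [B [C [D n]]] * [A [B [C [D x]]]]] - [S [A [B [C [D x]]]]]]]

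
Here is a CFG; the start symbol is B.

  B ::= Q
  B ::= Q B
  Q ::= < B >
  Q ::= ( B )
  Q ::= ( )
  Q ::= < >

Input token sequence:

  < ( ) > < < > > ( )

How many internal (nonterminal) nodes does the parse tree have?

[B [Q < [B [Q ( )]] >] [B [Q < [B [Q < >]] >] [B [Q ( )]]]]

10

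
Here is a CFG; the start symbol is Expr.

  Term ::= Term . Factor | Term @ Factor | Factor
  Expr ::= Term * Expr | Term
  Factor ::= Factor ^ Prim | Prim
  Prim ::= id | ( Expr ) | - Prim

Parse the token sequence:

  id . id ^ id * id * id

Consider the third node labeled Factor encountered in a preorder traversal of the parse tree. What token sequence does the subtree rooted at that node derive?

id

[Expr [Term [Term [Factor [Prim id]]] . [Factor [Factor [Prim id]] ^ [Prim id]]] * [Expr [Term [Factor [Prim id]]] * [Expr [Term [Factor [Prim id]]]]]]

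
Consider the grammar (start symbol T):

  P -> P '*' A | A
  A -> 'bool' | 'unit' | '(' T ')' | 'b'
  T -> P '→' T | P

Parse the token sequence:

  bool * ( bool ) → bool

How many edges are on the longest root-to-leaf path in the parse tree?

[T [P [P [A bool]] * [A ( [T [P [A bool]]] )]] → [T [P [A bool]]]]

6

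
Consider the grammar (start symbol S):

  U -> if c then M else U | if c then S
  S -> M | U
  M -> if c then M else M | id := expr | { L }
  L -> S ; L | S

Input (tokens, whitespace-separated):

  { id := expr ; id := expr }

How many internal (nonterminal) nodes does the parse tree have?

8

[S [M { [L [S [M id := expr]] ; [L [S [M id := expr]]]] }]]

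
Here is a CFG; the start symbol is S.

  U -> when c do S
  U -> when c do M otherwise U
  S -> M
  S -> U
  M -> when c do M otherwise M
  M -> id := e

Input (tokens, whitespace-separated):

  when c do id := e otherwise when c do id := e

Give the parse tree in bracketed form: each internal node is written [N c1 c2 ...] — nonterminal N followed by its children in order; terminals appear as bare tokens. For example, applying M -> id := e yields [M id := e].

[S [U when c do [M id := e] otherwise [U when c do [S [M id := e]]]]]

S
U
when c do M otherwise U
when c do id := e otherwise U
when c do id := e otherwise when c do S
when c do id := e otherwise when c do M
when c do id := e otherwise when c do id := e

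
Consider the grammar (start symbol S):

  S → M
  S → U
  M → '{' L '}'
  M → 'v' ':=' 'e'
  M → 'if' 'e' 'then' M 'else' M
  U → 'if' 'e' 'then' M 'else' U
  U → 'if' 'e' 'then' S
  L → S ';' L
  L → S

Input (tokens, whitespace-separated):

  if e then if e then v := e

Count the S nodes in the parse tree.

3

[S [U if e then [S [U if e then [S [M v := e]]]]]]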